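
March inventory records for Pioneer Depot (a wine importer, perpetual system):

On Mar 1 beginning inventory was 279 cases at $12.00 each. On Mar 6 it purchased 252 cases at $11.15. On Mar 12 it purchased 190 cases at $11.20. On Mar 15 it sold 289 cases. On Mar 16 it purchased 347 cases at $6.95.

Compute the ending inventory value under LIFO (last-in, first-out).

Ending inventory = $7,465.60

Mar 15, 289 sold [LIFO — newest first]: 190 @ $11.20 + 99 @ $11.15 = $3,231.85
Ending inventory: 279 @ $12.00 + 153 @ $11.15 + 347 @ $6.95 = $7,465.60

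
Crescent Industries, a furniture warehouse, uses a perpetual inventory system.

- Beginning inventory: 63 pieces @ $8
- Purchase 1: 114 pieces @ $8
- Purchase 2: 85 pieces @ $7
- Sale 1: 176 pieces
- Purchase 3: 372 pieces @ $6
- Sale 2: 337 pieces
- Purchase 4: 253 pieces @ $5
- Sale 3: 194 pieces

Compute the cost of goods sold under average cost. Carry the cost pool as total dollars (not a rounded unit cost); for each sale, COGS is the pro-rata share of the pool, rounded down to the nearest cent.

After Beginning: 63 on hand, pool $504.00 (≈ $8.0000 each)
After Purchase 1: 177 on hand, pool $1,416.00 (≈ $8.0000 each)
After Purchase 2: 262 on hand, pool $2,011.00 (≈ $7.6756 each)
Sale 1, sell 176: 176/262 × $2,011.00 → $1,350.90
After Purchase 3: 458 on hand, pool $2,892.10 (≈ $6.3146 each)
Sale 2, sell 337: 337/458 × $2,892.10 → $2,128.02
After Purchase 4: 374 on hand, pool $2,029.08 (≈ $5.4253 each)
Sale 3, sell 194: 194/374 × $2,029.08 → $1,052.51
Total COGS = $1,350.90 + $2,128.02 + $1,052.51 = $4,531.43
Ending inventory (cost pool remaining) = $976.57

COGS = $4,531.43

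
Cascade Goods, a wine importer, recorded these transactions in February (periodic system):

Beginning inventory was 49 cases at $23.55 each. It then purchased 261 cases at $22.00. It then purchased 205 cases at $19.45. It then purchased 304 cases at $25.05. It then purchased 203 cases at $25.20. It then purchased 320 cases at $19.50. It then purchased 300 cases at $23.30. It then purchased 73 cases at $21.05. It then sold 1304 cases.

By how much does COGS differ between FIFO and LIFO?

FIFO COGS: 49 @ $23.55 + 261 @ $22.00 + 205 @ $19.45 + 304 @ $25.05 + 203 @ $25.20 + 282 @ $19.50 = $29,113.00
LIFO COGS: 73 @ $21.05 + 300 @ $23.30 + 320 @ $19.50 + 203 @ $25.20 + 304 @ $25.05 + 104 @ $19.45 = $29,520.25
Difference = |$29,113.00 − $29,520.25| = $407.25

$407.25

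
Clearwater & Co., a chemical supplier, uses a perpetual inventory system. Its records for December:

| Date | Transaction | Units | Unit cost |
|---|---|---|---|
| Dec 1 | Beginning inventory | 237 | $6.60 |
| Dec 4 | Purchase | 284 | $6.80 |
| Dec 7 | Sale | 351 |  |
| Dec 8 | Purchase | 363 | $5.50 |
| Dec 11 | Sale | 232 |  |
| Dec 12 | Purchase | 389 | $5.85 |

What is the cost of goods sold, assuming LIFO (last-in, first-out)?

Dec 7, 351 sold [LIFO — newest first]: 284 @ $6.80 + 67 @ $6.60 = $2,373.40
Dec 11, 232 sold [LIFO — newest first]: 232 @ $5.50 = $1,276.00
Total COGS = $2,373.40 + $1,276.00 = $3,649.40
Ending inventory: 170 @ $6.60 + 131 @ $5.50 + 389 @ $5.85 = $4,118.15

COGS = $3,649.40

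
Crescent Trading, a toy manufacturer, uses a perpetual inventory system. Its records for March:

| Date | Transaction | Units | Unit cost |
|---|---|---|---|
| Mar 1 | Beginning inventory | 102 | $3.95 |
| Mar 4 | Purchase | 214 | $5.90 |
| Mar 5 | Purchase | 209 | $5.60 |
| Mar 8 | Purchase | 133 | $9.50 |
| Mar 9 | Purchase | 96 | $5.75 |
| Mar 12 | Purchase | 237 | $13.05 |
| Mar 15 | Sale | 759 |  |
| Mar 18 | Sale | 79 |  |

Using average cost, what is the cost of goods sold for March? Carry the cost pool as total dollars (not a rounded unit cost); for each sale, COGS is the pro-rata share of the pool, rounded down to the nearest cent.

After Mar 1: 102 on hand, pool $402.90 (≈ $3.9500 each)
After Mar 4: 316 on hand, pool $1,665.50 (≈ $5.2706 each)
After Mar 5: 525 on hand, pool $2,835.90 (≈ $5.4017 each)
After Mar 8: 658 on hand, pool $4,099.40 (≈ $6.2301 each)
After Mar 9: 754 on hand, pool $4,651.40 (≈ $6.1690 each)
After Mar 12: 991 on hand, pool $7,744.25 (≈ $7.8146 each)
Mar 15, sell 759: 759/991 × $7,744.25 → $5,931.26
Mar 18, sell 79: 79/232 × $1,812.99 → $617.35
Total COGS = $5,931.26 + $617.35 = $6,548.61
Ending inventory (cost pool remaining) = $1,195.64
Check: goods available $7,744.25 = COGS $6,548.61 + ending $1,195.64

COGS = $6,548.61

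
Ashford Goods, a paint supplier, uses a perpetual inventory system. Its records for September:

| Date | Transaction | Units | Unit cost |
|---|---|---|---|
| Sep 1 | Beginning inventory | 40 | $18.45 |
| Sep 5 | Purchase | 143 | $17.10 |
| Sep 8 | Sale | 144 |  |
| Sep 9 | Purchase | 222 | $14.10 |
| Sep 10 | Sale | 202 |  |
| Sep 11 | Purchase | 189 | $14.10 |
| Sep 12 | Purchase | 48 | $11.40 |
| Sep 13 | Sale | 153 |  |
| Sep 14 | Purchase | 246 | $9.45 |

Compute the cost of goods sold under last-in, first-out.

Sep 8, 144 sold [LIFO — newest first]: 143 @ $17.10 + 1 @ $18.45 = $2,463.75
Sep 10, 202 sold [LIFO — newest first]: 202 @ $14.10 = $2,848.20
Sep 13, 153 sold [LIFO — newest first]: 48 @ $11.40 + 105 @ $14.10 = $2,027.70
Total COGS = $2,463.75 + $2,848.20 + $2,027.70 = $7,339.65
Ending inventory: 39 @ $18.45 + 20 @ $14.10 + 84 @ $14.10 + 246 @ $9.45 = $4,510.65

COGS = $7,339.65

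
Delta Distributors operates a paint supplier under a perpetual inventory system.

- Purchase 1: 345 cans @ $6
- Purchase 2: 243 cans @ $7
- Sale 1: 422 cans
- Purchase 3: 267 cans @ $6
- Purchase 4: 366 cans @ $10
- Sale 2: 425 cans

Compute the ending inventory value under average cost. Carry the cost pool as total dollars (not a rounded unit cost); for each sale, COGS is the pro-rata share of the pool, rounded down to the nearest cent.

After Purchase 1: 345 on hand, pool $2,070.00 (≈ $6.0000 each)
After Purchase 2: 588 on hand, pool $3,771.00 (≈ $6.4133 each)
Sale 1, sell 422: 422/588 × $3,771.00 → $2,706.39
After Purchase 3: 433 on hand, pool $2,666.61 (≈ $6.1585 each)
After Purchase 4: 799 on hand, pool $6,326.61 (≈ $7.9182 each)
Sale 2, sell 425: 425/799 × $6,326.61 → $3,365.21
Total COGS = $2,706.39 + $3,365.21 = $6,071.60
Ending inventory (cost pool remaining) = $2,961.40

Ending inventory = $2,961.40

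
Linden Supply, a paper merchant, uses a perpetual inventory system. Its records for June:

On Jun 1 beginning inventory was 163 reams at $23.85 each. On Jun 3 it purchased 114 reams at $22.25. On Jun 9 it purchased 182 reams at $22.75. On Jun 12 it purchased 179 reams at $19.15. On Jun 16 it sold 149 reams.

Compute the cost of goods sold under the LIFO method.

Jun 16, 149 sold [LIFO — newest first]: 149 @ $19.15 = $2,853.35
Ending inventory: 163 @ $23.85 + 114 @ $22.25 + 182 @ $22.75 + 30 @ $19.15 = $11,139.05
Check: goods available $13,992.40 = COGS $2,853.35 + ending $11,139.05

COGS = $2,853.35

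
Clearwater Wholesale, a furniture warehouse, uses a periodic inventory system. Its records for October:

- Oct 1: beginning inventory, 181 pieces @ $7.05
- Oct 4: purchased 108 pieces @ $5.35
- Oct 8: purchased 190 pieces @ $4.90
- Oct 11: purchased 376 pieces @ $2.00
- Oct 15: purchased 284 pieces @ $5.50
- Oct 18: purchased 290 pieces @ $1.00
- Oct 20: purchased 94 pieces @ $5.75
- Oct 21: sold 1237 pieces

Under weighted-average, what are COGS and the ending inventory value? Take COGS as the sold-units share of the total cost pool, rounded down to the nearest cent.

COGS = $4,815.89; ending inventory = $1,113.46

Oct 21, sell 1237: 1237/1523 × $5,929.35 → $4,815.89
Ending inventory (cost pool remaining) = $1,113.46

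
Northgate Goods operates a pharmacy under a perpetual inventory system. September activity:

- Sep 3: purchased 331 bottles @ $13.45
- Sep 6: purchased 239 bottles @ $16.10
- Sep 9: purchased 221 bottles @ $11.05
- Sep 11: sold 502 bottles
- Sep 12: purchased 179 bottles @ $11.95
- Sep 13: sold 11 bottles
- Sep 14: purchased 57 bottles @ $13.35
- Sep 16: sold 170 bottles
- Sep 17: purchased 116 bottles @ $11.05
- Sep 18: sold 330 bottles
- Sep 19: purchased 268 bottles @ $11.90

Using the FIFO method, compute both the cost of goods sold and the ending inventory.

COGS = $13,455.00; ending inventory = $4,657.90

Sep 11, 502 sold [FIFO — oldest first]: 331 @ $13.45 + 171 @ $16.10 = $7,205.05
Sep 13, 11 sold [FIFO — oldest first]: 11 @ $16.10 = $177.10
Sep 16, 170 sold [FIFO — oldest first]: 57 @ $16.10 + 113 @ $11.05 = $2,166.35
Sep 18, 330 sold [FIFO — oldest first]: 108 @ $11.05 + 179 @ $11.95 + 43 @ $13.35 = $3,906.50
Total COGS = $7,205.05 + $177.10 + $2,166.35 + $3,906.50 = $13,455.00
Ending inventory: 14 @ $13.35 + 116 @ $11.05 + 268 @ $11.90 = $4,657.90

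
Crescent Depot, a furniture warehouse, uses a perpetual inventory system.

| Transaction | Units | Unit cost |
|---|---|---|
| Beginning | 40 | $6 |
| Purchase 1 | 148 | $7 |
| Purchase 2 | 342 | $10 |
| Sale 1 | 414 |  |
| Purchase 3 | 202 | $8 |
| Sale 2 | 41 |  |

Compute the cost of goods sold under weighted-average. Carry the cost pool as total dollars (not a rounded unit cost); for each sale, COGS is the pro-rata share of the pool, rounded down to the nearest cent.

After Beginning: 40 on hand, pool $240.00 (≈ $6.0000 each)
After Purchase 1: 188 on hand, pool $1,276.00 (≈ $6.7872 each)
After Purchase 2: 530 on hand, pool $4,696.00 (≈ $8.8604 each)
Sale 1, sell 414: 414/530 × $4,696.00 → $3,668.19
After Purchase 3: 318 on hand, pool $2,643.81 (≈ $8.3139 each)
Sale 2, sell 41: 41/318 × $2,643.81 → $340.86
Total COGS = $3,668.19 + $340.86 = $4,009.05
Ending inventory (cost pool remaining) = $2,302.95

COGS = $4,009.05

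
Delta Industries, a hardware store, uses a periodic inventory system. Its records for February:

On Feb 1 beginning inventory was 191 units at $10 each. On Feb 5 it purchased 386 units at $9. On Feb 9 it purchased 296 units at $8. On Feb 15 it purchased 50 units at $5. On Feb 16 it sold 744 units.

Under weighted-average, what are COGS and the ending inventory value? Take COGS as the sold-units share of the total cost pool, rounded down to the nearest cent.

Feb 16, sell 744: 744/923 × $8,002.00 → $6,450.14
Ending inventory (cost pool remaining) = $1,551.86

COGS = $6,450.14; ending inventory = $1,551.86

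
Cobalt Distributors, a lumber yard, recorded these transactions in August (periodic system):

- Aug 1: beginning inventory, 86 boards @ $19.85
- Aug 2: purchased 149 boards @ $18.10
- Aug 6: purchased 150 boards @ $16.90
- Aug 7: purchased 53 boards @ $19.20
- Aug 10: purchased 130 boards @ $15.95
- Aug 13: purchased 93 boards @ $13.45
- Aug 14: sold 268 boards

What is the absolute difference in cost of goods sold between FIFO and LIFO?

$773.35

FIFO COGS: 86 @ $19.85 + 149 @ $18.10 + 33 @ $16.90 = $4,961.70
LIFO COGS: 93 @ $13.45 + 130 @ $15.95 + 45 @ $19.20 = $4,188.35
Difference = |$4,961.70 − $4,188.35| = $773.35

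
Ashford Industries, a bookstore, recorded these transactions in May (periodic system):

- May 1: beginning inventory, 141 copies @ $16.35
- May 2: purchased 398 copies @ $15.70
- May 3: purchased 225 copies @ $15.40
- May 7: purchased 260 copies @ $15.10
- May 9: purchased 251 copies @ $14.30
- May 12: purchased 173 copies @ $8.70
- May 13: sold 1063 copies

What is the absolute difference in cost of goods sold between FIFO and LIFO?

$1,599.45

FIFO COGS: 141 @ $16.35 + 398 @ $15.70 + 225 @ $15.40 + 260 @ $15.10 + 39 @ $14.30 = $16,502.65
LIFO COGS: 173 @ $8.70 + 251 @ $14.30 + 260 @ $15.10 + 225 @ $15.40 + 154 @ $15.70 = $14,903.20
Difference = |$16,502.65 − $14,903.20| = $1,599.45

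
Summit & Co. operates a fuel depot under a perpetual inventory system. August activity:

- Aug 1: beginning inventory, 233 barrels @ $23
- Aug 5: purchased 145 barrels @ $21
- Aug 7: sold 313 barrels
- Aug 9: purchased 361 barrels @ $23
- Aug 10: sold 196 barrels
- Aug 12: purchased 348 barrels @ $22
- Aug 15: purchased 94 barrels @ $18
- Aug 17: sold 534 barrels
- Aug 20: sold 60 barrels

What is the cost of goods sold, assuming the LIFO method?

COGS = $24,261

Aug 7, 313 sold [LIFO — newest first]: 145 @ $21 + 168 @ $23 = $6,909
Aug 10, 196 sold [LIFO — newest first]: 196 @ $23 = $4,508
Aug 17, 534 sold [LIFO — newest first]: 94 @ $18 + 348 @ $22 + 92 @ $23 = $11,464
Aug 20, 60 sold [LIFO — newest first]: 60 @ $23 = $1,380
Total COGS = $6,909 + $4,508 + $11,464 + $1,380 = $24,261
Ending inventory: 65 @ $23 + 13 @ $23 = $1,794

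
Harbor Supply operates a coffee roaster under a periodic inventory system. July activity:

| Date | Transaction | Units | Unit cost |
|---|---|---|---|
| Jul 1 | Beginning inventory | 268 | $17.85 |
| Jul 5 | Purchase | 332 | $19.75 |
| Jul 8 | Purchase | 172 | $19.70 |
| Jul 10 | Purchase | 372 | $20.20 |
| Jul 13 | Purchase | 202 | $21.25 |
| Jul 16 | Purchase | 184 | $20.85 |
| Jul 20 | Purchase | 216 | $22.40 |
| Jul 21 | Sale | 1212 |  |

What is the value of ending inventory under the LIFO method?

Ending inventory = $10,037.30

Jul 21, 1212 sold [LIFO — newest first]: 216 @ $22.40 + 184 @ $20.85 + 202 @ $21.25 + 372 @ $20.20 + 172 @ $19.70 + 66 @ $19.75 = $25,173.60
Ending inventory: 268 @ $17.85 + 266 @ $19.75 = $10,037.30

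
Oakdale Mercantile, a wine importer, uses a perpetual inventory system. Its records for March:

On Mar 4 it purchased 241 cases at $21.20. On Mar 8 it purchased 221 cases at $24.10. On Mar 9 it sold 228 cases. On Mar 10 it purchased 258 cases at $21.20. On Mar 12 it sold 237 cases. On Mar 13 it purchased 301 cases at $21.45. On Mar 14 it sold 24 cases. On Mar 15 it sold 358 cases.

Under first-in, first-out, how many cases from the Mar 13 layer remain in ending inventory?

Mar 9, 228 sold [FIFO — oldest first]: 228 @ $21.20 = $4,833.60
Mar 12, 237 sold [FIFO — oldest first]: 13 @ $21.20 + 221 @ $24.10 + 3 @ $21.20 = $5,665.30
Mar 14, 24 sold [FIFO — oldest first]: 24 @ $21.20 = $508.80
Mar 15, 358 sold [FIFO — oldest first]: 231 @ $21.20 + 127 @ $21.45 = $7,621.35
Total COGS = $4,833.60 + $5,665.30 + $508.80 + $7,621.35 = $18,629.05
Ending inventory: 174 @ $21.45 = $3,732.30

174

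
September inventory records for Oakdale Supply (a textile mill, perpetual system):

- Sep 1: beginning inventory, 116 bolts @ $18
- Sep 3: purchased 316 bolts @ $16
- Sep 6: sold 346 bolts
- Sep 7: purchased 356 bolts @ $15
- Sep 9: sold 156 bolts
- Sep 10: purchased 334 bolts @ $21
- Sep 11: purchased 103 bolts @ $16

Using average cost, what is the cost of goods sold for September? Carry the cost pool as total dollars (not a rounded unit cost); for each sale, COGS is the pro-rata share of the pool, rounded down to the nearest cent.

After Sep 1: 116 on hand, pool $2,088.00 (≈ $18.0000 each)
After Sep 3: 432 on hand, pool $7,144.00 (≈ $16.5370 each)
Sep 6, sell 346: 346/432 × $7,144.00 → $5,721.81
After Sep 7: 442 on hand, pool $6,762.19 (≈ $15.2991 each)
Sep 9, sell 156: 156/442 × $6,762.19 → $2,386.65
After Sep 10: 620 on hand, pool $11,389.54 (≈ $18.3702 each)
After Sep 11: 723 on hand, pool $13,037.54 (≈ $18.0326 each)
Total COGS = $5,721.81 + $2,386.65 = $8,108.46
Ending inventory (cost pool remaining) = $13,037.54
Check: goods available $21,146.00 = COGS $8,108.46 + ending $13,037.54

COGS = $8,108.46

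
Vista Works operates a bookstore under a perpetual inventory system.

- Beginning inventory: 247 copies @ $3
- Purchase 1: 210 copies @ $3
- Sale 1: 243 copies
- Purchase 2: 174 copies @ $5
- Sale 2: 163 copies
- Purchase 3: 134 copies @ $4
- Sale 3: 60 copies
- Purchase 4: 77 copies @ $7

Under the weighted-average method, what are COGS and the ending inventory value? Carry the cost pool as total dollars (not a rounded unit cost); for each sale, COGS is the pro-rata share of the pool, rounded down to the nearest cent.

COGS = $1,600.31; ending inventory = $1,715.69

After Beginning: 247 on hand, pool $741.00 (≈ $3.0000 each)
After Purchase 1: 457 on hand, pool $1,371.00 (≈ $3.0000 each)
Sale 1, sell 243: 243/457 × $1,371.00 → $729.00
After Purchase 2: 388 on hand, pool $1,512.00 (≈ $3.8969 each)
Sale 2, sell 163: 163/388 × $1,512.00 → $635.19
After Purchase 3: 359 on hand, pool $1,412.81 (≈ $3.9354 each)
Sale 3, sell 60: 60/359 × $1,412.81 → $236.12
After Purchase 4: 376 on hand, pool $1,715.69 (≈ $4.5630 each)
Total COGS = $729.00 + $635.19 + $236.12 = $1,600.31
Ending inventory (cost pool remaining) = $1,715.69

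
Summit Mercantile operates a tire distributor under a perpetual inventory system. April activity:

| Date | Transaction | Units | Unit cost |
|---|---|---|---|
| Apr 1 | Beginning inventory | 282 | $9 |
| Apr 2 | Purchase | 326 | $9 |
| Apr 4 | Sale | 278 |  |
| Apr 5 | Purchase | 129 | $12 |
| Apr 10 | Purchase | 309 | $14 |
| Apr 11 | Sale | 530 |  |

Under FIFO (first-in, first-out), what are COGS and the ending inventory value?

COGS = $8,014; ending inventory = $3,332

Apr 4, 278 sold [FIFO — oldest first]: 278 @ $9 = $2,502
Apr 11, 530 sold [FIFO — oldest first]: 4 @ $9 + 326 @ $9 + 129 @ $12 + 71 @ $14 = $5,512
Total COGS = $2,502 + $5,512 = $8,014
Ending inventory: 238 @ $14 = $3,332
Check: goods available $11,346 = COGS $8,014 + ending $3,332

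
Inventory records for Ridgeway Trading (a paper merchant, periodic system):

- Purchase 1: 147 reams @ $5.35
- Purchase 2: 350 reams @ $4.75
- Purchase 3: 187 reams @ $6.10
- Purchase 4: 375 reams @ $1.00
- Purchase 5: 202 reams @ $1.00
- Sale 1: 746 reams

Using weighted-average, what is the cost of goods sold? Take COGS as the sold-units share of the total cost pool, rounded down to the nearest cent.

COGS = $2,464.96

Sale 1, sell 746: 746/1261 × $4,166.65 → $2,464.96
Ending inventory (cost pool remaining) = $1,701.69
Check: goods available $4,166.65 = COGS $2,464.96 + ending $1,701.69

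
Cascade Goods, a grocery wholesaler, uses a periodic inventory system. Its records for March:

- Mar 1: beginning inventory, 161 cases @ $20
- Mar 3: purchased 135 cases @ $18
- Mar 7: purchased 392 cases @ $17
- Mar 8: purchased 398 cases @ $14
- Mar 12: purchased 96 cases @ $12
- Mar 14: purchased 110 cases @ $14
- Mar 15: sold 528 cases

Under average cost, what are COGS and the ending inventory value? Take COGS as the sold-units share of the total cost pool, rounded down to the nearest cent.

COGS = $8,409.58; ending inventory = $12,168.42

Mar 15, sell 528: 528/1292 × $20,578.00 → $8,409.58
Ending inventory (cost pool remaining) = $12,168.42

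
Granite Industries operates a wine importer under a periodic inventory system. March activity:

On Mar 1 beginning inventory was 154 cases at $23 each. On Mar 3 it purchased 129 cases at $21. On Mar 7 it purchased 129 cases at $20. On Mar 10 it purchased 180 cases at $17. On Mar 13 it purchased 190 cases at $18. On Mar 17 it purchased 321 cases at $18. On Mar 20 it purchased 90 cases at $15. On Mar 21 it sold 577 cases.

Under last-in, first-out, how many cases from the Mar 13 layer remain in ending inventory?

24

Mar 21, 577 sold [LIFO — newest first]: 90 @ $15 + 321 @ $18 + 166 @ $18 = $10,116
Ending inventory: 154 @ $23 + 129 @ $21 + 129 @ $20 + 180 @ $17 + 24 @ $18 = $12,323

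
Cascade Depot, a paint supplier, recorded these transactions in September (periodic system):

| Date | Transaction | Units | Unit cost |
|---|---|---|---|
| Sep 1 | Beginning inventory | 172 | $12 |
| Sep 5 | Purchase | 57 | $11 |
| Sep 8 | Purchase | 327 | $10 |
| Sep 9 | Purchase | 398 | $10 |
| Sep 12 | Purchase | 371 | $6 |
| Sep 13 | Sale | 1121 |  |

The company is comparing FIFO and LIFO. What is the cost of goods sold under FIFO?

COGS = $10,943

FIFO COGS: 172 @ $12 + 57 @ $11 + 327 @ $10 + 398 @ $10 + 167 @ $6 = $10,943
LIFO COGS: 371 @ $6 + 398 @ $10 + 327 @ $10 + 25 @ $11 = $9,751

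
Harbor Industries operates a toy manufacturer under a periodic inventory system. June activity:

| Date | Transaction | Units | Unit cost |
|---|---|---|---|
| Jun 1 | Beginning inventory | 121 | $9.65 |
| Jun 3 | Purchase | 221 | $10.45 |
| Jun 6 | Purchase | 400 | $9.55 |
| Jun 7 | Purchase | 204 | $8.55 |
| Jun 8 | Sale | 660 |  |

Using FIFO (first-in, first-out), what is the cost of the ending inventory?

Ending inventory = $2,527.30

Jun 8, 660 sold [FIFO — oldest first]: 121 @ $9.65 + 221 @ $10.45 + 318 @ $9.55 = $6,514.00
Ending inventory: 82 @ $9.55 + 204 @ $8.55 = $2,527.30
Check: goods available $9,041.30 = COGS $6,514.00 + ending $2,527.30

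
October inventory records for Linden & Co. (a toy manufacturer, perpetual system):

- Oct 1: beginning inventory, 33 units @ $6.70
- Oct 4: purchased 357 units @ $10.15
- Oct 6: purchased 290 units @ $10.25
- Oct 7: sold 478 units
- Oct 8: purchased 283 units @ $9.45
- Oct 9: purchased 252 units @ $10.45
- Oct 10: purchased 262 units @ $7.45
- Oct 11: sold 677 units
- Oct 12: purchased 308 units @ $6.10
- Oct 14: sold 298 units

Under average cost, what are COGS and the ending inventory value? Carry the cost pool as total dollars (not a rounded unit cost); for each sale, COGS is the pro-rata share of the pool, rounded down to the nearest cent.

COGS = $13,388.40; ending inventory = $2,567.20

After Oct 1: 33 on hand, pool $221.10 (≈ $6.7000 each)
After Oct 4: 390 on hand, pool $3,844.65 (≈ $9.8581 each)
After Oct 6: 680 on hand, pool $6,817.15 (≈ $10.0252 each)
Oct 7, sell 478: 478/680 × $6,817.15 → $4,792.05
After Oct 8: 485 on hand, pool $4,699.45 (≈ $9.6896 each)
After Oct 9: 737 on hand, pool $7,332.85 (≈ $9.9496 each)
After Oct 10: 999 on hand, pool $9,284.75 (≈ $9.2940 each)
Oct 11, sell 677: 677/999 × $9,284.75 → $6,292.06
After Oct 12: 630 on hand, pool $4,871.49 (≈ $7.7325 each)
Oct 14, sell 298: 298/630 × $4,871.49 → $2,304.29
Total COGS = $4,792.05 + $6,292.06 + $2,304.29 = $13,388.40
Ending inventory (cost pool remaining) = $2,567.20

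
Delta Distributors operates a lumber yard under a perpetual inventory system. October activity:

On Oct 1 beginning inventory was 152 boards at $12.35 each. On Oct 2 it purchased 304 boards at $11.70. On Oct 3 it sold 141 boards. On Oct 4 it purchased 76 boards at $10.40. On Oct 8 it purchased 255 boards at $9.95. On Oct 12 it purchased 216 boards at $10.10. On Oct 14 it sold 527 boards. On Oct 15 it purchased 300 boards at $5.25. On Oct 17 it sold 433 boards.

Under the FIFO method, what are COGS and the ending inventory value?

Oct 3, 141 sold [FIFO — oldest first]: 141 @ $12.35 = $1,741.35
Oct 14, 527 sold [FIFO — oldest first]: 11 @ $12.35 + 304 @ $11.70 + 76 @ $10.40 + 136 @ $9.95 = $5,836.25
Oct 17, 433 sold [FIFO — oldest first]: 119 @ $9.95 + 216 @ $10.10 + 98 @ $5.25 = $3,880.15
Total COGS = $1,741.35 + $5,836.25 + $3,880.15 = $11,457.75
Ending inventory: 202 @ $5.25 = $1,060.50

COGS = $11,457.75; ending inventory = $1,060.50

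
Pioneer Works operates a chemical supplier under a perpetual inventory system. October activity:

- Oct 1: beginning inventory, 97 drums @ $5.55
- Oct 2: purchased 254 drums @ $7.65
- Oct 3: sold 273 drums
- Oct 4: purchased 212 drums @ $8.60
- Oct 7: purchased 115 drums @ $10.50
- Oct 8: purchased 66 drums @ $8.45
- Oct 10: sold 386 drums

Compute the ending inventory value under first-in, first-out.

Oct 3, 273 sold [FIFO — oldest first]: 97 @ $5.55 + 176 @ $7.65 = $1,884.75
Oct 10, 386 sold [FIFO — oldest first]: 78 @ $7.65 + 212 @ $8.60 + 96 @ $10.50 = $3,427.90
Total COGS = $1,884.75 + $3,427.90 = $5,312.65
Ending inventory: 19 @ $10.50 + 66 @ $8.45 = $757.20
Check: goods available $6,069.85 = COGS $5,312.65 + ending $757.20

Ending inventory = $757.20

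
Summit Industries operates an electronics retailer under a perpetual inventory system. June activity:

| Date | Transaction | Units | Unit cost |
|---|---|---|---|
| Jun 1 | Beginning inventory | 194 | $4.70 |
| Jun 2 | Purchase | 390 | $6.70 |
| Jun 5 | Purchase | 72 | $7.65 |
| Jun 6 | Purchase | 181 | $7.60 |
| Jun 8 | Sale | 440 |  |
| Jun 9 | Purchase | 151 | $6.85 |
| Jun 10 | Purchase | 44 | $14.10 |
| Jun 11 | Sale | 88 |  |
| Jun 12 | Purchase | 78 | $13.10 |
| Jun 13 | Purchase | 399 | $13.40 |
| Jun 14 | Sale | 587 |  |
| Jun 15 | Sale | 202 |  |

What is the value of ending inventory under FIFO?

Ending inventory = $2,572.80

Jun 8, 440 sold [FIFO — oldest first]: 194 @ $4.70 + 246 @ $6.70 = $2,560.00
Jun 11, 88 sold [FIFO — oldest first]: 88 @ $6.70 = $589.60
Jun 14, 587 sold [FIFO — oldest first]: 56 @ $6.70 + 72 @ $7.65 + 181 @ $7.60 + 151 @ $6.85 + 44 @ $14.10 + 78 @ $13.10 + 5 @ $13.40 = $5,045.15
Jun 15, 202 sold [FIFO — oldest first]: 202 @ $13.40 = $2,706.80
Total COGS = $2,560.00 + $589.60 + $5,045.15 + $2,706.80 = $10,901.55
Ending inventory: 192 @ $13.40 = $2,572.80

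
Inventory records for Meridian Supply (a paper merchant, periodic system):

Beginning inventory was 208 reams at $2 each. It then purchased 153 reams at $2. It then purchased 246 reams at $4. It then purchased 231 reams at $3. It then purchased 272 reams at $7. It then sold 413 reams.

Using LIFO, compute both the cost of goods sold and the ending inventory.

Sale 1 (413) [LIFO — newest first]: 272 @ $7 + 141 @ $3 = $2,327
Ending inventory: 208 @ $2 + 153 @ $2 + 246 @ $4 + 90 @ $3 = $1,976

COGS = $2,327; ending inventory = $1,976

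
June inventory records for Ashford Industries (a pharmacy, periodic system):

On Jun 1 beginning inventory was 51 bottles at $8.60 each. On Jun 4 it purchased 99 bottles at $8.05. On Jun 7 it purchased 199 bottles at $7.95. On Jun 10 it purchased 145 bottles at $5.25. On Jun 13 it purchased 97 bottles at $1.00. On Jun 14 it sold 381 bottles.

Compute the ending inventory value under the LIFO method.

Jun 14, 381 sold [LIFO — newest first]: 97 @ $1.00 + 145 @ $5.25 + 139 @ $7.95 = $1,963.30
Ending inventory: 51 @ $8.60 + 99 @ $8.05 + 60 @ $7.95 = $1,712.55

Ending inventory = $1,712.55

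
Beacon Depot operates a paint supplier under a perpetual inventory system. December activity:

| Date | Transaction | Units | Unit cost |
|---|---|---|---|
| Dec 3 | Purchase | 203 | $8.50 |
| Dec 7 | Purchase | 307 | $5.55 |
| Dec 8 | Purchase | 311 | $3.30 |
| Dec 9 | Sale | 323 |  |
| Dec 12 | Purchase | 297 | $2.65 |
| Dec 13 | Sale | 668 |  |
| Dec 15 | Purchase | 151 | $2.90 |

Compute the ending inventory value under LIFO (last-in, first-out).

Ending inventory = $1,517.40

Dec 9, 323 sold [LIFO — newest first]: 311 @ $3.30 + 12 @ $5.55 = $1,092.90
Dec 13, 668 sold [LIFO — newest first]: 297 @ $2.65 + 295 @ $5.55 + 76 @ $8.50 = $3,070.30
Total COGS = $1,092.90 + $3,070.30 = $4,163.20
Ending inventory: 127 @ $8.50 + 151 @ $2.90 = $1,517.40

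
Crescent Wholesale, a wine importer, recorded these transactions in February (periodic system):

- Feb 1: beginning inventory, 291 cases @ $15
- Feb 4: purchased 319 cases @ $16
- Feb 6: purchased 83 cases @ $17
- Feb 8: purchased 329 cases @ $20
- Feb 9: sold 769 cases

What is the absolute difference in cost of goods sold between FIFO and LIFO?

$1,265

FIFO COGS: 291 @ $15 + 319 @ $16 + 83 @ $17 + 76 @ $20 = $12,400
LIFO COGS: 329 @ $20 + 83 @ $17 + 319 @ $16 + 38 @ $15 = $13,665
Difference = |$12,400 − $13,665| = $1,265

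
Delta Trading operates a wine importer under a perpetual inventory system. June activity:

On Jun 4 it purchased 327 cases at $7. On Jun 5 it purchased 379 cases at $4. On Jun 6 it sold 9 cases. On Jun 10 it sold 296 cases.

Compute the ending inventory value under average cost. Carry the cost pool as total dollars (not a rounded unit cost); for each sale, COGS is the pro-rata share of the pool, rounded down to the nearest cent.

Ending inventory = $2,161.21

After Jun 4: 327 on hand, pool $2,289.00 (≈ $7.0000 each)
After Jun 5: 706 on hand, pool $3,805.00 (≈ $5.3895 each)
Jun 6, sell 9: 9/706 × $3,805.00 → $48.50
Jun 10, sell 296: 296/697 × $3,756.50 → $1,595.29
Total COGS = $48.50 + $1,595.29 = $1,643.79
Ending inventory (cost pool remaining) = $2,161.21
Check: goods available $3,805.00 = COGS $1,643.79 + ending $2,161.21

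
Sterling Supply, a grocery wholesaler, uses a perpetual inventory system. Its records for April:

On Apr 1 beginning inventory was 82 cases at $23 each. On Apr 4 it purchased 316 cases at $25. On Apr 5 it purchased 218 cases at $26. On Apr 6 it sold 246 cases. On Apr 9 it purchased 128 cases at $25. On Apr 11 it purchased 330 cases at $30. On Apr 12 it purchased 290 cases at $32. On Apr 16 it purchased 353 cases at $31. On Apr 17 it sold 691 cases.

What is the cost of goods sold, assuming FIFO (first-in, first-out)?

Apr 6, 246 sold [FIFO — oldest first]: 82 @ $23 + 164 @ $25 = $5,986
Apr 17, 691 sold [FIFO — oldest first]: 152 @ $25 + 218 @ $26 + 128 @ $25 + 193 @ $30 = $18,458
Total COGS = $5,986 + $18,458 = $24,444
Ending inventory: 137 @ $30 + 290 @ $32 + 353 @ $31 = $24,333
Check: goods available $48,777 = COGS $24,444 + ending $24,333

COGS = $24,444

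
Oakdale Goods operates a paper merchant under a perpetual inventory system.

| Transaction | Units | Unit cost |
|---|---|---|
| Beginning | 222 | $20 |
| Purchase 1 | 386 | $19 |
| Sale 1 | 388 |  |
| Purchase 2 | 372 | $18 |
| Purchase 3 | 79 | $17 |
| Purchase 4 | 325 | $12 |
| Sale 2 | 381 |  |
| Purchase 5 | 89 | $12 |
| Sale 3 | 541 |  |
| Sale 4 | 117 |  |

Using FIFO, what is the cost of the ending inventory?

Sale 1 (388) [FIFO — oldest first]: 222 @ $20 + 166 @ $19 = $7,594
Sale 2 (381) [FIFO — oldest first]: 220 @ $19 + 161 @ $18 = $7,078
Sale 3 (541) [FIFO — oldest first]: 211 @ $18 + 79 @ $17 + 251 @ $12 = $8,153
Sale 4 (117) [FIFO — oldest first]: 74 @ $12 + 43 @ $12 = $1,404
Total COGS = $7,594 + $7,078 + $8,153 + $1,404 = $24,229
Ending inventory: 46 @ $12 = $552
Check: goods available $24,781 = COGS $24,229 + ending $552

Ending inventory = $552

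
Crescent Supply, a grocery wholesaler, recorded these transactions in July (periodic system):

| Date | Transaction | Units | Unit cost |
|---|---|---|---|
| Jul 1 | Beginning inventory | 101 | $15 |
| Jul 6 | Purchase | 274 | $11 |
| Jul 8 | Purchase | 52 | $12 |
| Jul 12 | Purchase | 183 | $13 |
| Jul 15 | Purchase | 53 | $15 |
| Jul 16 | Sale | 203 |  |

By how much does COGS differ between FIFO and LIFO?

$108

FIFO COGS: 101 @ $15 + 102 @ $11 = $2,637
LIFO COGS: 53 @ $15 + 150 @ $13 = $2,745
Difference = |$2,637 − $2,745| = $108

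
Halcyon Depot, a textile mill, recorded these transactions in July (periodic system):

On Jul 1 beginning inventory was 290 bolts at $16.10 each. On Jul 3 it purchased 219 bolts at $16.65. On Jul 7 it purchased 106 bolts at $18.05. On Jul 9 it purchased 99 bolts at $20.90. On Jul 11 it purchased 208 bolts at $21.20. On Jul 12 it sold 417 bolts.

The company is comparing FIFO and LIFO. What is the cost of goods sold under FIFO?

FIFO COGS: 290 @ $16.10 + 127 @ $16.65 = $6,783.55
LIFO COGS: 208 @ $21.20 + 99 @ $20.90 + 106 @ $18.05 + 4 @ $16.65 = $8,458.60

COGS = $6,783.55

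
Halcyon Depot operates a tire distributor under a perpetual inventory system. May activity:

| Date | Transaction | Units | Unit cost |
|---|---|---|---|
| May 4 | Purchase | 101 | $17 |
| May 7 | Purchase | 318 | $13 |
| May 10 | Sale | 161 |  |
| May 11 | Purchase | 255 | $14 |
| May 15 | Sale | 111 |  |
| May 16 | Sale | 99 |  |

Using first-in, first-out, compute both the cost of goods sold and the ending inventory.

COGS = $5,227; ending inventory = $4,194

May 10, 161 sold [FIFO — oldest first]: 101 @ $17 + 60 @ $13 = $2,497
May 15, 111 sold [FIFO — oldest first]: 111 @ $13 = $1,443
May 16, 99 sold [FIFO — oldest first]: 99 @ $13 = $1,287
Total COGS = $2,497 + $1,443 + $1,287 = $5,227
Ending inventory: 48 @ $13 + 255 @ $14 = $4,194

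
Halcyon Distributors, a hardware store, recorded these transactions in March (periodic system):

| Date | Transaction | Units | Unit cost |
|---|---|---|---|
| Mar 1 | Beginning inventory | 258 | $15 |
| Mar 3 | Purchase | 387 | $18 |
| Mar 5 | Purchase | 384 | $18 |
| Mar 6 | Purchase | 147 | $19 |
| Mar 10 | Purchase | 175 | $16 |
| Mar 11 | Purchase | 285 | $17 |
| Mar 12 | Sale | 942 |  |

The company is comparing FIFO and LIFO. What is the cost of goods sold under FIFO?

COGS = $16,182

FIFO COGS: 258 @ $15 + 387 @ $18 + 297 @ $18 = $16,182
LIFO COGS: 285 @ $17 + 175 @ $16 + 147 @ $19 + 335 @ $18 = $16,468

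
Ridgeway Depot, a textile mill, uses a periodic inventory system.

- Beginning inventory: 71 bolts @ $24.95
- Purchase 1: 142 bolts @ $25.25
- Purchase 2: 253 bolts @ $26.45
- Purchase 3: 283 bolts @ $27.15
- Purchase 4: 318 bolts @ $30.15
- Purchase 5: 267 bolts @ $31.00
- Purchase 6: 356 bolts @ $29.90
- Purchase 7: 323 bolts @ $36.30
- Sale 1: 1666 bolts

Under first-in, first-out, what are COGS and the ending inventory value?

COGS = $47,523.75; ending inventory = $12,442.50

Sale 1 (1666) [FIFO — oldest first]: 71 @ $24.95 + 142 @ $25.25 + 253 @ $26.45 + 283 @ $27.15 + 318 @ $30.15 + 267 @ $31.00 + 332 @ $29.90 = $47,523.75
Ending inventory: 24 @ $29.90 + 323 @ $36.30 = $12,442.50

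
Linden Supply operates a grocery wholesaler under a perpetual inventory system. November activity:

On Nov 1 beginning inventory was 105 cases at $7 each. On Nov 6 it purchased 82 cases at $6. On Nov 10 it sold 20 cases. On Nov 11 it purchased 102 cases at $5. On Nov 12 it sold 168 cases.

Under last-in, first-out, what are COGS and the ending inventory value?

Nov 10, 20 sold [LIFO — newest first]: 20 @ $6 = $120
Nov 12, 168 sold [LIFO — newest first]: 102 @ $5 + 62 @ $6 + 4 @ $7 = $910
Total COGS = $120 + $910 = $1,030
Ending inventory: 101 @ $7 = $707

COGS = $1,030; ending inventory = $707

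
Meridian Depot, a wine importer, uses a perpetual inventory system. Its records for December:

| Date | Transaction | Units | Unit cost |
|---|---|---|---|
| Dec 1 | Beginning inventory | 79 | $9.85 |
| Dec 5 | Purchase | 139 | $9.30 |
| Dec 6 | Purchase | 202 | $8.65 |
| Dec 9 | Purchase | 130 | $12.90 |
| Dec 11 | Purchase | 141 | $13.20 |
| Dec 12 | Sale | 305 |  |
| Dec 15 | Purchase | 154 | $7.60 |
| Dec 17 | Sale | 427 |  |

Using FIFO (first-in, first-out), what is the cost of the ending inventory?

Dec 12, 305 sold [FIFO — oldest first]: 79 @ $9.85 + 139 @ $9.30 + 87 @ $8.65 = $2,823.40
Dec 17, 427 sold [FIFO — oldest first]: 115 @ $8.65 + 130 @ $12.90 + 141 @ $13.20 + 41 @ $7.60 = $4,844.55
Total COGS = $2,823.40 + $4,844.55 = $7,667.95
Ending inventory: 113 @ $7.60 = $858.80

Ending inventory = $858.80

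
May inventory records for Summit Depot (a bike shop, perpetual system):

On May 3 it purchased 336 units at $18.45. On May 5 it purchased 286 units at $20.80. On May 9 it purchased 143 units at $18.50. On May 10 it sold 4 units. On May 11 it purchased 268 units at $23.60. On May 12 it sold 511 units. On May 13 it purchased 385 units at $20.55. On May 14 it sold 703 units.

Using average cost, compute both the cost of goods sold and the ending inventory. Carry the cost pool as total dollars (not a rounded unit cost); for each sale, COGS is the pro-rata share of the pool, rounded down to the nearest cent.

After May 3: 336 on hand, pool $6,199.20 (≈ $18.4500 each)
After May 5: 622 on hand, pool $12,148.00 (≈ $19.5305 each)
After May 9: 765 on hand, pool $14,793.50 (≈ $19.3379 each)
May 10, sell 4: 4/765 × $14,793.50 → $77.35
After May 11: 1029 on hand, pool $21,040.95 (≈ $20.4480 each)
May 12, sell 511: 511/1029 × $21,040.95 → $10,448.90
After May 13: 903 on hand, pool $18,503.80 (≈ $20.4915 each)
May 14, sell 703: 703/903 × $18,503.80 → $14,405.50
Total COGS = $77.35 + $10,448.90 + $14,405.50 = $24,931.75
Ending inventory (cost pool remaining) = $4,098.30

COGS = $24,931.75; ending inventory = $4,098.30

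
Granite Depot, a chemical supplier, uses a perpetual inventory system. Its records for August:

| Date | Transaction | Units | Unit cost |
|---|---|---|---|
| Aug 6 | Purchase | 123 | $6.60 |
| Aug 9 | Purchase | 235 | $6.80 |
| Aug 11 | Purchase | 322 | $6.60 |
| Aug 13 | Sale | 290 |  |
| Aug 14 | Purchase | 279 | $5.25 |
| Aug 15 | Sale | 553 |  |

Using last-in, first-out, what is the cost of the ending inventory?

Aug 13, 290 sold [LIFO — newest first]: 290 @ $6.60 = $1,914.00
Aug 15, 553 sold [LIFO — newest first]: 279 @ $5.25 + 32 @ $6.60 + 235 @ $6.80 + 7 @ $6.60 = $3,320.15
Total COGS = $1,914.00 + $3,320.15 = $5,234.15
Ending inventory: 116 @ $6.60 = $765.60
Check: goods available $5,999.75 = COGS $5,234.15 + ending $765.60

Ending inventory = $765.60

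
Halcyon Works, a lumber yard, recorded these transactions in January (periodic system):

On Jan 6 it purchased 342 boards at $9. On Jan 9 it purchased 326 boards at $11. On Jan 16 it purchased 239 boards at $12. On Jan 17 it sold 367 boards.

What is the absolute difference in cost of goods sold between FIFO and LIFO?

FIFO COGS: 342 @ $9 + 25 @ $11 = $3,353
LIFO COGS: 239 @ $12 + 128 @ $11 = $4,276
Difference = |$3,353 − $4,276| = $923

$923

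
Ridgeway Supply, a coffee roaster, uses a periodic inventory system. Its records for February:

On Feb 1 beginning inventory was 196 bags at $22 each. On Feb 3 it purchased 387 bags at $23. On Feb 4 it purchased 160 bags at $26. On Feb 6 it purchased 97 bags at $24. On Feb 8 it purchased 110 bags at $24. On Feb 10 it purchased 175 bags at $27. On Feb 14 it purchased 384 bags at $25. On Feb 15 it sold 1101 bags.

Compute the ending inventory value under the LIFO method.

Feb 15, 1101 sold [LIFO — newest first]: 384 @ $25 + 175 @ $27 + 110 @ $24 + 97 @ $24 + 160 @ $26 + 175 @ $23 = $27,478
Ending inventory: 196 @ $22 + 212 @ $23 = $9,188

Ending inventory = $9,188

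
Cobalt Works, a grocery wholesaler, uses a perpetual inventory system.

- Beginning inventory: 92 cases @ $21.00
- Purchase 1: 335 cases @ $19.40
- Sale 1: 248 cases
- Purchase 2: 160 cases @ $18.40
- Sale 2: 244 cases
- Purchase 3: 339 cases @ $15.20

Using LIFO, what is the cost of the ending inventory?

Sale 1 (248) [LIFO — newest first]: 248 @ $19.40 = $4,811.20
Sale 2 (244) [LIFO — newest first]: 160 @ $18.40 + 84 @ $19.40 = $4,573.60
Total COGS = $4,811.20 + $4,573.60 = $9,384.80
Ending inventory: 92 @ $21.00 + 3 @ $19.40 + 339 @ $15.20 = $7,143.00
Check: goods available $16,527.80 = COGS $9,384.80 + ending $7,143.00

Ending inventory = $7,143.00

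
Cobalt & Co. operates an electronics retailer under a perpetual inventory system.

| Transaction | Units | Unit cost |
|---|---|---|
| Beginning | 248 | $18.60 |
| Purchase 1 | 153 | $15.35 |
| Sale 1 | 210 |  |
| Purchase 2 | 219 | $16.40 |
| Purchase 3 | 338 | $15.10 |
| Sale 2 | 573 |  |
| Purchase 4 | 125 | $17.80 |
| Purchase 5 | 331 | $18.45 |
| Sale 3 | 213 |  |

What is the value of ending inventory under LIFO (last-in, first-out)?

Ending inventory = $7,657.10

Sale 1 (210) [LIFO — newest first]: 153 @ $15.35 + 57 @ $18.60 = $3,408.75
Sale 2 (573) [LIFO — newest first]: 338 @ $15.10 + 219 @ $16.40 + 16 @ $18.60 = $8,993.00
Sale 3 (213) [LIFO — newest first]: 213 @ $18.45 = $3,929.85
Total COGS = $3,408.75 + $8,993.00 + $3,929.85 = $16,331.60
Ending inventory: 175 @ $18.60 + 125 @ $17.80 + 118 @ $18.45 = $7,657.10
Check: goods available $23,988.70 = COGS $16,331.60 + ending $7,657.10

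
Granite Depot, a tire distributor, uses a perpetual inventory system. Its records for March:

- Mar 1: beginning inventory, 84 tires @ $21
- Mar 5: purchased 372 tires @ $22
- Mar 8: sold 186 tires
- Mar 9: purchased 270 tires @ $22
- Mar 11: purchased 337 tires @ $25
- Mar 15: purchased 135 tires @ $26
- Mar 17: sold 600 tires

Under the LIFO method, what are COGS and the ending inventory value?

Mar 8, 186 sold [LIFO — newest first]: 186 @ $22 = $4,092
Mar 17, 600 sold [LIFO — newest first]: 135 @ $26 + 337 @ $25 + 128 @ $22 = $14,751
Total COGS = $4,092 + $14,751 = $18,843
Ending inventory: 84 @ $21 + 186 @ $22 + 142 @ $22 = $8,980

COGS = $18,843; ending inventory = $8,980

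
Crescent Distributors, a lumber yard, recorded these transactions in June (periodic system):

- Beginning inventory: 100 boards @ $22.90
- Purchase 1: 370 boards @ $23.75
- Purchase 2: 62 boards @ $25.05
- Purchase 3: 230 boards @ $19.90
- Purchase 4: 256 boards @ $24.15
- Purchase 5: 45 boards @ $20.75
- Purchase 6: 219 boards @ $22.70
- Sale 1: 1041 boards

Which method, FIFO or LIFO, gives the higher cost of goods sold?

FIFO COGS: 100 @ $22.90 + 370 @ $23.75 + 62 @ $25.05 + 230 @ $19.90 + 256 @ $24.15 + 23 @ $20.75 = $23,867.25
LIFO COGS: 219 @ $22.70 + 45 @ $20.75 + 256 @ $24.15 + 230 @ $19.90 + 62 @ $25.05 + 229 @ $23.75 = $23,656.30

FIFO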